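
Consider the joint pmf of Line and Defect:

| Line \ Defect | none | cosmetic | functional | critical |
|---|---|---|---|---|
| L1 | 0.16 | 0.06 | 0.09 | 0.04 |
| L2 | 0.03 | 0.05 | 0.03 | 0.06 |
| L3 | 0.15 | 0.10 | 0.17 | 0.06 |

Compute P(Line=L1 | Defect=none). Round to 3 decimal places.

0.471

P(Defect=none) = 0.16 + 0.03 + 0.15 = 0.34.
P(Line=L1 | Defect=none) = 0.16/0.34 = 0.471.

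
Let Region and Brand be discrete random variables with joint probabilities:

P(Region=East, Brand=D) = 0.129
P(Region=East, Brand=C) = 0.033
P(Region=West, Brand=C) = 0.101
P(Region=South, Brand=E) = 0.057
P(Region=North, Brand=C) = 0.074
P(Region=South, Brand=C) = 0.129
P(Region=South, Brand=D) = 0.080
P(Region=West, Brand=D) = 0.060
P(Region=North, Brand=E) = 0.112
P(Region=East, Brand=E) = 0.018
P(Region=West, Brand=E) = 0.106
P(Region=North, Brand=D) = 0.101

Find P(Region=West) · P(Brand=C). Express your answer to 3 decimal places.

0.090

P(Region=West) = 0.101 + 0.060 + 0.106 = 0.267.
P(Brand=C) = 0.074 + 0.129 + 0.033 + 0.101 = 0.337.
Product: 0.267 × 0.337 = 0.090.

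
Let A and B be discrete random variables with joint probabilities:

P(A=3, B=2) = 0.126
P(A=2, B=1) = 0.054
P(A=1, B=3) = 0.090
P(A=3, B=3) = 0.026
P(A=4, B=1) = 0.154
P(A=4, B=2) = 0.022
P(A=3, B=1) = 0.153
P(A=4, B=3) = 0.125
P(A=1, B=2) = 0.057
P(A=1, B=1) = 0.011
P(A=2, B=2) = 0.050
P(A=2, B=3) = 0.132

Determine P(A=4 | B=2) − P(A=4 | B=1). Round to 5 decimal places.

P(B=2) = 0.057 + 0.050 + 0.126 + 0.022 = 0.255; P(A=4 | B=2) = 0.022/0.255 = 0.086275.
P(B=1) = 0.011 + 0.054 + 0.153 + 0.154 = 0.372; P(A=4 | B=1) = 0.154/0.372 = 0.413978.
Difference = -0.32770.

-0.32770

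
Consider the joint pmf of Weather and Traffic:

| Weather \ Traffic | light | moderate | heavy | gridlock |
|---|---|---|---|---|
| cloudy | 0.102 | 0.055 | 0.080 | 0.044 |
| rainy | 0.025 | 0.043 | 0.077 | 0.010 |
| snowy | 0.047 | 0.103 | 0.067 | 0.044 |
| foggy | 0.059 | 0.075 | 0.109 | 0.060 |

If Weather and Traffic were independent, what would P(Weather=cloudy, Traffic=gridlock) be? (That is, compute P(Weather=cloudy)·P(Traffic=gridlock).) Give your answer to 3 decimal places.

P(Weather=cloudy) = 0.102 + 0.055 + 0.080 + 0.044 = 0.281.
P(Traffic=gridlock) = 0.044 + 0.010 + 0.044 + 0.060 = 0.158.
Product: 0.281 × 0.158 = 0.044.

0.044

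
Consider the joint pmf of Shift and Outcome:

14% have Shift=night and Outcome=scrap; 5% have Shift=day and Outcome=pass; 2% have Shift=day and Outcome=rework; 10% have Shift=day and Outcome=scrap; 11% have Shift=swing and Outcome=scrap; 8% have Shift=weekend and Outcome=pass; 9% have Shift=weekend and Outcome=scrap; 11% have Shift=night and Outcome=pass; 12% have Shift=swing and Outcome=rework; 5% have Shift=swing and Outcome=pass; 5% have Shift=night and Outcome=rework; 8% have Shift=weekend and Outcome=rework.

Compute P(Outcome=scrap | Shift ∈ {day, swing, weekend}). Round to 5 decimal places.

0.42857

P(Shift=day) = 0.05 + 0.02 + 0.10 = 0.17.
P(Shift=swing) = 0.05 + 0.12 + 0.11 = 0.28.
P(Shift=weekend) = 0.08 + 0.08 + 0.09 = 0.25.
P(Shift ∈ {day, swing, weekend}) = 0.17 + 0.28 + 0.25 = 0.70; P(Outcome=scrap, Shift ∈ {day, swing, weekend}) = 0.10 + 0.11 + 0.09 = 0.30.
P(Outcome=scrap | Shift ∈ {day, swing, weekend}) = 0.30/0.70 = 0.42857.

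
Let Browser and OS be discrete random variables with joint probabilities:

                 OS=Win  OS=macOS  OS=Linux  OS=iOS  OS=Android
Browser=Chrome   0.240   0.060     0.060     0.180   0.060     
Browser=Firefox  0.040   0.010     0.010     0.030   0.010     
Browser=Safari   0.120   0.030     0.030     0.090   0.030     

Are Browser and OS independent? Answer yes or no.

Every cell satisfies P(Browser,OS) = P(Browser)·P(OS). For instance P(Browser=Chrome) = 0.600, P(OS=macOS) = 0.100, and 0.600×0.100 = 0.060 matches the joint entry. So Browser and OS are independent.

yes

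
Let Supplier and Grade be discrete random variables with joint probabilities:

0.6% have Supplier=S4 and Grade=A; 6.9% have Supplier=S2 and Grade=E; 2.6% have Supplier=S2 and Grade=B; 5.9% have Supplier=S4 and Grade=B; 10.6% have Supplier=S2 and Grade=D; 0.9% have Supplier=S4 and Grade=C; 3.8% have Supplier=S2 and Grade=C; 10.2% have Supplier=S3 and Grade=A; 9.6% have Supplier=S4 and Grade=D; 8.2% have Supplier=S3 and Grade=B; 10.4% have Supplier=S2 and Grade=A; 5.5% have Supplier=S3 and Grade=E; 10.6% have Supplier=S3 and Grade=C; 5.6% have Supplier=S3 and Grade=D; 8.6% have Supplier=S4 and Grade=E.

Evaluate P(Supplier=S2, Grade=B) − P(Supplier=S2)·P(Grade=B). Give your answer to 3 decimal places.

-0.031

P(Supplier=S2) = 0.104 + 0.026 + 0.038 + 0.106 + 0.069 = 0.343.
P(Grade=B) = 0.026 + 0.082 + 0.059 = 0.167.
P(Supplier=S2, Grade=B) − P(Supplier=S2)P(Grade=B) = 0.026 − 0.343×0.167 = -0.031.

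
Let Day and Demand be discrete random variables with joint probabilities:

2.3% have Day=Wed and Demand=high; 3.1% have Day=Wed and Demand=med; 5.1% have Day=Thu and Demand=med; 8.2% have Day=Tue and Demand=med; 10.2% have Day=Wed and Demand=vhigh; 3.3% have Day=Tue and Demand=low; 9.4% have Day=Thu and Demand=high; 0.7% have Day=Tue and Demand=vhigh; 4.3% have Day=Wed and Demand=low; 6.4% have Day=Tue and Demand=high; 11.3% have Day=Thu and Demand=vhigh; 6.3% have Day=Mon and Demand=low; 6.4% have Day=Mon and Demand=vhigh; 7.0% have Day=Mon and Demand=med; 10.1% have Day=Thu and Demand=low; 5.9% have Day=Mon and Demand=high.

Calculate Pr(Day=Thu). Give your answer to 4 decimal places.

0.3590

P(Day=Thu) = 0.101 + 0.051 + 0.094 + 0.113 = 0.359.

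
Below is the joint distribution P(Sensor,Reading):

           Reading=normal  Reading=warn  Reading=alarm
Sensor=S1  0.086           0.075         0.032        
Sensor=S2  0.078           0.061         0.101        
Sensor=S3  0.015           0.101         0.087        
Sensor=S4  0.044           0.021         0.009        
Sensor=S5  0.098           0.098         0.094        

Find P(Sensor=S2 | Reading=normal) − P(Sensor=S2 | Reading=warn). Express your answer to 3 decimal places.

0.072

P(Reading=normal) = 0.086 + 0.078 + 0.015 + 0.044 + 0.098 = 0.321; P(Sensor=S2 | Reading=normal) = 0.078/0.321 = 0.2430.
P(Reading=warn) = 0.075 + 0.061 + 0.101 + 0.021 + 0.098 = 0.356; P(Sensor=S2 | Reading=warn) = 0.061/0.356 = 0.1713.
Difference = 0.072.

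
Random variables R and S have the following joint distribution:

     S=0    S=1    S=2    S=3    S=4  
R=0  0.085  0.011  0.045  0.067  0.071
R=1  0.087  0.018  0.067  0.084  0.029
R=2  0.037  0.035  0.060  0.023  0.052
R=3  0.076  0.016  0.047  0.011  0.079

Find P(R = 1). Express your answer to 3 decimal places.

0.285

P(R=1) = 0.087 + 0.018 + 0.067 + 0.084 + 0.029 = 0.285.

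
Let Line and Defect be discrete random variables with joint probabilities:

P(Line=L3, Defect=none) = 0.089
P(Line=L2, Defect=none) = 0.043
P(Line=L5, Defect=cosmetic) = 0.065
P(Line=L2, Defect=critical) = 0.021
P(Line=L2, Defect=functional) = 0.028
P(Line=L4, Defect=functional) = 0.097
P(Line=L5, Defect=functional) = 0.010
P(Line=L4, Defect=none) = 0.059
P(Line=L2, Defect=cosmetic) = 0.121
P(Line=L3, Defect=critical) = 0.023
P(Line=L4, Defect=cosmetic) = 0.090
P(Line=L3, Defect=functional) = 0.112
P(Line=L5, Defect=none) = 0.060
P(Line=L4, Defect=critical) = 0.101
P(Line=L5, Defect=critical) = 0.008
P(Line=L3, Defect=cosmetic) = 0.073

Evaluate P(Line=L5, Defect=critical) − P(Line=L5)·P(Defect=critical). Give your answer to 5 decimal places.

-0.01388

P(Line=L5) = 0.060 + 0.065 + 0.010 + 0.008 = 0.143.
P(Defect=critical) = 0.021 + 0.023 + 0.101 + 0.008 = 0.153.
P(Line=L5, Defect=critical) − P(Line=L5)P(Defect=critical) = 0.008 − 0.143×0.153 = -0.01388.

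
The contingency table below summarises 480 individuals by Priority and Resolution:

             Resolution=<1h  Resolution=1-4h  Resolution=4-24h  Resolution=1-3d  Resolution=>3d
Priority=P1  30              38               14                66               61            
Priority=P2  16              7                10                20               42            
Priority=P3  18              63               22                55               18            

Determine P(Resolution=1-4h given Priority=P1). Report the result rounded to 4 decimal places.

Total with Priority=P1: 30 + 38 + 14 + 66 + 61 = 209.
P(Resolution=1-4h | Priority=P1) = 38/209 = 0.1818.

0.1818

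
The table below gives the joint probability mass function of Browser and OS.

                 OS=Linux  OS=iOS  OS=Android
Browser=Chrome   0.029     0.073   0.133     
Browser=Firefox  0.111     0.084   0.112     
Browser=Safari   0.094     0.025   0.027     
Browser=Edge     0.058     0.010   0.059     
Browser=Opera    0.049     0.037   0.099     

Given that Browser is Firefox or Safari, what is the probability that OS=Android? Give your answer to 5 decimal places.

0.30684

P(Browser=Firefox) = 0.111 + 0.084 + 0.112 = 0.307.
P(Browser=Safari) = 0.094 + 0.025 + 0.027 = 0.146.
P(Browser ∈ {Firefox, Safari}) = 0.307 + 0.146 = 0.453; P(OS=Android, Browser ∈ {Firefox, Safari}) = 0.112 + 0.027 = 0.139.
P(OS=Android | Browser ∈ {Firefox, Safari}) = 0.139/0.453 = 0.30684.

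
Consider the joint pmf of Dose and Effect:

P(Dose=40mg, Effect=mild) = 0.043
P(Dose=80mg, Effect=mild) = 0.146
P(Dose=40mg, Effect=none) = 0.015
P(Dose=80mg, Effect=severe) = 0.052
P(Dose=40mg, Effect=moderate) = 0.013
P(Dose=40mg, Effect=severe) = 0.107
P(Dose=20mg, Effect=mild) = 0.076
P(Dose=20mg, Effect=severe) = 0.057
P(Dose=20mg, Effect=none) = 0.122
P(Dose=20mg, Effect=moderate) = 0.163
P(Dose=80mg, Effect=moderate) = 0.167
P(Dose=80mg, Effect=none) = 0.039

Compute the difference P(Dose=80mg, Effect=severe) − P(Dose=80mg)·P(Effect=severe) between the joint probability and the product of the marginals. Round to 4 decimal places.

-0.0353

P(Dose=80mg) = 0.039 + 0.146 + 0.167 + 0.052 = 0.404.
P(Effect=severe) = 0.057 + 0.107 + 0.052 = 0.216.
P(Dose=80mg, Effect=severe) − P(Dose=80mg)P(Effect=severe) = 0.052 − 0.404×0.216 = -0.0353.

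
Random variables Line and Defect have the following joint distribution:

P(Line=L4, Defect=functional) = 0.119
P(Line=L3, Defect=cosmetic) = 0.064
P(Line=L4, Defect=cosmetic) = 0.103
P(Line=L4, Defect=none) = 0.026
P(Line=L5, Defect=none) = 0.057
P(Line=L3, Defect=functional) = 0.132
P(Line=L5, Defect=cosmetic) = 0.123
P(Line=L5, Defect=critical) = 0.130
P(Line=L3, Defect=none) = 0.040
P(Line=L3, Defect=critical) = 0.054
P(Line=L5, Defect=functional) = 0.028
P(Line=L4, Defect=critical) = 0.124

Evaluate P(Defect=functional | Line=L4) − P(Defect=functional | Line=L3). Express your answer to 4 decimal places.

P(Line=L4) = 0.026 + 0.103 + 0.119 + 0.124 = 0.372; P(Defect=functional | Line=L4) = 0.119/0.372 = 0.31989.
P(Line=L3) = 0.040 + 0.064 + 0.132 + 0.054 = 0.290; P(Defect=functional | Line=L3) = 0.132/0.290 = 0.45517.
Difference = -0.1353.

-0.1353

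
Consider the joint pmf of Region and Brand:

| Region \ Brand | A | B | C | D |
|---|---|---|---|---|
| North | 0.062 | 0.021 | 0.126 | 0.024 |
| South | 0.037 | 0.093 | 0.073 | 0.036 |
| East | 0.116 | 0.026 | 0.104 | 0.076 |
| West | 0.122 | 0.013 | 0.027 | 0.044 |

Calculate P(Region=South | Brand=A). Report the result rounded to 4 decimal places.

0.1098

P(Brand=A) = 0.062 + 0.037 + 0.116 + 0.122 = 0.337.
P(Region=South | Brand=A) = 0.037/0.337 = 0.1098.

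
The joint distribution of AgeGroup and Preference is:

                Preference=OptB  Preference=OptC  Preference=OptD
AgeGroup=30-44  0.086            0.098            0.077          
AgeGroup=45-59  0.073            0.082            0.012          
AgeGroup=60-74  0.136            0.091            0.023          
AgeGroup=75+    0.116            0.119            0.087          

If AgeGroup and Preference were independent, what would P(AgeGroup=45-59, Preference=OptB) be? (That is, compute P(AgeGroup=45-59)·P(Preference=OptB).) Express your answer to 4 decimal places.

P(AgeGroup=45-59) = 0.073 + 0.082 + 0.012 = 0.167.
P(Preference=OptB) = 0.086 + 0.073 + 0.136 + 0.116 = 0.411.
Product: 0.167 × 0.411 = 0.0686.

0.0686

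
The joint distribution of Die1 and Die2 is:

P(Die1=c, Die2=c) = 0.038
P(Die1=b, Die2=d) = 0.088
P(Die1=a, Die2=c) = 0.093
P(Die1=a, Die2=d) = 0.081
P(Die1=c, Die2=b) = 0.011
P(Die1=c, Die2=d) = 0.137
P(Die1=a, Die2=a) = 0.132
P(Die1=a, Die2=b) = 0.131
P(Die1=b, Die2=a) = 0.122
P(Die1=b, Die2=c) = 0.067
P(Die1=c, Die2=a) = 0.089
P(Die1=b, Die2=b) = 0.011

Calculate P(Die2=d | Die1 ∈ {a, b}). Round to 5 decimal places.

P(Die1=a) = 0.132 + 0.131 + 0.093 + 0.081 = 0.437.
P(Die1=b) = 0.122 + 0.011 + 0.067 + 0.088 = 0.288.
P(Die1 ∈ {a, b}) = 0.437 + 0.288 = 0.725; P(Die2=d, Die1 ∈ {a, b}) = 0.081 + 0.088 = 0.169.
P(Die2=d | Die1 ∈ {a, b}) = 0.169/0.725 = 0.23310.

0.23310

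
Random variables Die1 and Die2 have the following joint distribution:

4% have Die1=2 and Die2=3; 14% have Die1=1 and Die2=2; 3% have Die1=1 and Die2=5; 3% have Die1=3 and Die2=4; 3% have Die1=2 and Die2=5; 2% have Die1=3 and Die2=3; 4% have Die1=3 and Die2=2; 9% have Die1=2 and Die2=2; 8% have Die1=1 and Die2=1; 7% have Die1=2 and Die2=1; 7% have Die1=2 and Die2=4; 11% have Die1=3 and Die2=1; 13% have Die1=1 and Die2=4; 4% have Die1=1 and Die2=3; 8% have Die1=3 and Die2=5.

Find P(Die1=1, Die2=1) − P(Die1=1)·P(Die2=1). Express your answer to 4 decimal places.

P(Die1=1) = 0.08 + 0.14 + 0.04 + 0.13 + 0.03 = 0.42.
P(Die2=1) = 0.08 + 0.07 + 0.11 = 0.26.
P(Die1=1, Die2=1) − P(Die1=1)P(Die2=1) = 0.08 − 0.42×0.26 = -0.0292.

-0.0292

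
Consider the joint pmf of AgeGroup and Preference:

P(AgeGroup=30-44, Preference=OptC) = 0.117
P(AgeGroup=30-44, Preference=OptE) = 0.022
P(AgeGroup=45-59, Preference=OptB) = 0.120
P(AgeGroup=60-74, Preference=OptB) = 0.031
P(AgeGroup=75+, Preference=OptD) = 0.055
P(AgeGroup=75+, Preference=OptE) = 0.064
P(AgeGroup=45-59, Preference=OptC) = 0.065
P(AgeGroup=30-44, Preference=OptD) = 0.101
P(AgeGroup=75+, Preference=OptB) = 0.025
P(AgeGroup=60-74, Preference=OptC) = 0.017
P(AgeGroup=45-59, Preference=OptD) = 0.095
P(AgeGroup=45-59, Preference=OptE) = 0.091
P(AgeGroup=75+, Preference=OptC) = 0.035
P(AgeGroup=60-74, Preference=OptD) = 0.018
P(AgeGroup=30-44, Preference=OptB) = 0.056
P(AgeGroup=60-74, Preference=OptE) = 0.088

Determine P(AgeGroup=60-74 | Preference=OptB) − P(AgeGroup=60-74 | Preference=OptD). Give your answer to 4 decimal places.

0.0667

P(Preference=OptB) = 0.056 + 0.120 + 0.031 + 0.025 = 0.232; P(AgeGroup=60-74 | Preference=OptB) = 0.031/0.232 = 0.13362.
P(Preference=OptD) = 0.101 + 0.095 + 0.018 + 0.055 = 0.269; P(AgeGroup=60-74 | Preference=OptD) = 0.018/0.269 = 0.06691.
Difference = 0.0667.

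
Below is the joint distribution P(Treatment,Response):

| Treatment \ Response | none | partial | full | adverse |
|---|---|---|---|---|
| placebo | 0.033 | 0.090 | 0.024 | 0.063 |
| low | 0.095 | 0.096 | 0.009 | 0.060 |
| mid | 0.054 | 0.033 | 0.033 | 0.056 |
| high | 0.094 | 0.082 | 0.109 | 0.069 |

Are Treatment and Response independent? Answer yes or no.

P(Treatment=high) = 0.354 and P(Response=full) = 0.175, so their product is 0.06195, but P(Treatment=high, Response=full) = 0.109. Since these differ, Treatment and Response are not independent.

no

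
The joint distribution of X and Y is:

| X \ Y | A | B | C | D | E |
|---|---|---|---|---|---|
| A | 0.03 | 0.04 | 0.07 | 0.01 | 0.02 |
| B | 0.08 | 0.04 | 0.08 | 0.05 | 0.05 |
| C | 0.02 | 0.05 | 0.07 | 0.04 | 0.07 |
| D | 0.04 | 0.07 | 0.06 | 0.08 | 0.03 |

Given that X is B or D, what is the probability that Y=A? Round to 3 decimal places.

P(X=B) = 0.08 + 0.04 + 0.08 + 0.05 + 0.05 = 0.30.
P(X=D) = 0.04 + 0.07 + 0.06 + 0.08 + 0.03 = 0.28.
P(X ∈ {B, D}) = 0.30 + 0.28 = 0.58; P(Y=A, X ∈ {B, D}) = 0.08 + 0.04 = 0.12.
P(Y=A | X ∈ {B, D}) = 0.12/0.58 = 0.207.

0.207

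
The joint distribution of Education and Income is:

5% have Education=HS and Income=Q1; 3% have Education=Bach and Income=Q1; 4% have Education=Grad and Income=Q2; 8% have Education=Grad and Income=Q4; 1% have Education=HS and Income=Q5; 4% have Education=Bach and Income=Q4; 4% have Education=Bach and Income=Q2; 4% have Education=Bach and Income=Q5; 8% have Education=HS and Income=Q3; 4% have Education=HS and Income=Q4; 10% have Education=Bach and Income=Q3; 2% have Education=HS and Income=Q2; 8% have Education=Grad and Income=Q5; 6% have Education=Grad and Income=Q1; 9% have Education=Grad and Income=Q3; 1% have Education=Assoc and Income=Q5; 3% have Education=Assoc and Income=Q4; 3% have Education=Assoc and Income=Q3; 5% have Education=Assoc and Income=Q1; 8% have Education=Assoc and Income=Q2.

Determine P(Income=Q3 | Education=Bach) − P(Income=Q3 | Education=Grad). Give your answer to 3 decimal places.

P(Education=Bach) = 0.03 + 0.04 + 0.10 + 0.04 + 0.04 = 0.25; P(Income=Q3 | Education=Bach) = 0.10/0.25 = 0.4000.
P(Education=Grad) = 0.06 + 0.04 + 0.09 + 0.08 + 0.08 = 0.35; P(Income=Q3 | Education=Grad) = 0.09/0.35 = 0.2571.
Difference = 0.143.

0.143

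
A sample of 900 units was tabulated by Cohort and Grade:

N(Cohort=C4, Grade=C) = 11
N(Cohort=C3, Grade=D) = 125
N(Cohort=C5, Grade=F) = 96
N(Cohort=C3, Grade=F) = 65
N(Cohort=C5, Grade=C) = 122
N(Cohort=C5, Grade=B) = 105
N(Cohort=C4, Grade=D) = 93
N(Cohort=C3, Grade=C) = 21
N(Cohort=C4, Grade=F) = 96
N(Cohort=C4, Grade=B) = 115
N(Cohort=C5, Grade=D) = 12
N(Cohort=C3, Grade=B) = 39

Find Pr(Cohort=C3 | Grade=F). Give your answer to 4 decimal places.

Total with Grade=F: 65 + 96 + 96 = 257.
P(Cohort=C3 | Grade=F) = 65/257 = 0.2529.

0.2529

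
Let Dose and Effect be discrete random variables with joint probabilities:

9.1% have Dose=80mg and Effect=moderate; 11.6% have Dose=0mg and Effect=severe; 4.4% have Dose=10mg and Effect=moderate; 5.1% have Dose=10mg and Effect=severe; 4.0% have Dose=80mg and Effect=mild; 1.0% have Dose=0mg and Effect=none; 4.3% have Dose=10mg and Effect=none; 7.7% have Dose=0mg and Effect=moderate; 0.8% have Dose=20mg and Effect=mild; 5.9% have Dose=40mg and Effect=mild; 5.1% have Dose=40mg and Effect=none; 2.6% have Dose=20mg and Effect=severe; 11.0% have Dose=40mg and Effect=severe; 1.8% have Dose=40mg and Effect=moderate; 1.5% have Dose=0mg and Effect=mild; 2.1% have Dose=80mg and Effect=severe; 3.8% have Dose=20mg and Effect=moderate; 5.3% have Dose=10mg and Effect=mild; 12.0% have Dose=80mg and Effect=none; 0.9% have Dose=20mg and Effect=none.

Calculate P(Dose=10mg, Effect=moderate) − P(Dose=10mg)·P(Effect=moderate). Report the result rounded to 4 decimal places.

-0.0072

P(Dose=10mg) = 0.043 + 0.053 + 0.044 + 0.051 = 0.191.
P(Effect=moderate) = 0.077 + 0.044 + 0.038 + 0.018 + 0.091 = 0.268.
P(Dose=10mg, Effect=moderate) − P(Dose=10mg)P(Effect=moderate) = 0.044 − 0.191×0.268 = -0.0072.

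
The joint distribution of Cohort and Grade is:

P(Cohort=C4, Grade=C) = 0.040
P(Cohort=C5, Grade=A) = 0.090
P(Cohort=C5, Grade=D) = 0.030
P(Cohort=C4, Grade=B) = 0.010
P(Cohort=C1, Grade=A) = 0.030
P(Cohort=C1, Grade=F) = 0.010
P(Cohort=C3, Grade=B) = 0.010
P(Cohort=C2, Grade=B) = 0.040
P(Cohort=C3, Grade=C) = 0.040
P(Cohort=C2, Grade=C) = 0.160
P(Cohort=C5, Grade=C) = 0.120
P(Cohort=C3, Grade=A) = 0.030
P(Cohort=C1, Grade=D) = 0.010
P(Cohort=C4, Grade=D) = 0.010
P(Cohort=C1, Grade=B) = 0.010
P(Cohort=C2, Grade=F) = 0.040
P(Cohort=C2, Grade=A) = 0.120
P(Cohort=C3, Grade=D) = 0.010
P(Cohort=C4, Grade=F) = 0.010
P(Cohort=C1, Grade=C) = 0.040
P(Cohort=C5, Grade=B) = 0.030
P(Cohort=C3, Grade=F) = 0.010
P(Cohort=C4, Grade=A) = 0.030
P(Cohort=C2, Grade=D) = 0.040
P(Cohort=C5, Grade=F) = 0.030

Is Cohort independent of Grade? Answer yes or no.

yes

Every cell satisfies P(Cohort,Grade) = P(Cohort)·P(Grade). For instance P(Cohort=C2) = 0.400, P(Grade=A) = 0.300, and 0.400×0.300 = 0.120 matches the joint entry. So Cohort and Grade are independent.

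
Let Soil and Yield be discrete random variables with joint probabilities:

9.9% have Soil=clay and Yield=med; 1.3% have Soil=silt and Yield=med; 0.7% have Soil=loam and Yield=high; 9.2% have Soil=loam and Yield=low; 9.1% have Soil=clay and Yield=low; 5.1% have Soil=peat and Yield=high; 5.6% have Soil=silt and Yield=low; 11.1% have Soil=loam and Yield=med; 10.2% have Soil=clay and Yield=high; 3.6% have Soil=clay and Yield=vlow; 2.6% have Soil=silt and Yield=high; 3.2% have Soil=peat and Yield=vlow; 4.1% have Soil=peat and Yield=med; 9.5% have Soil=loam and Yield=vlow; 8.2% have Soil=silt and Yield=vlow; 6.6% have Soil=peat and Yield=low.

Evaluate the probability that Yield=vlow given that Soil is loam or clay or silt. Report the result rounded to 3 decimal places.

P(Soil=loam) = 0.095 + 0.092 + 0.111 + 0.007 = 0.305.
P(Soil=clay) = 0.036 + 0.091 + 0.099 + 0.102 = 0.328.
P(Soil=silt) = 0.082 + 0.056 + 0.013 + 0.026 = 0.177.
P(Soil ∈ {loam, clay, silt}) = 0.305 + 0.328 + 0.177 = 0.810; P(Yield=vlow, Soil ∈ {loam, clay, silt}) = 0.095 + 0.036 + 0.082 = 0.213.
P(Yield=vlow | Soil ∈ {loam, clay, silt}) = 0.213/0.810 = 0.263.

0.263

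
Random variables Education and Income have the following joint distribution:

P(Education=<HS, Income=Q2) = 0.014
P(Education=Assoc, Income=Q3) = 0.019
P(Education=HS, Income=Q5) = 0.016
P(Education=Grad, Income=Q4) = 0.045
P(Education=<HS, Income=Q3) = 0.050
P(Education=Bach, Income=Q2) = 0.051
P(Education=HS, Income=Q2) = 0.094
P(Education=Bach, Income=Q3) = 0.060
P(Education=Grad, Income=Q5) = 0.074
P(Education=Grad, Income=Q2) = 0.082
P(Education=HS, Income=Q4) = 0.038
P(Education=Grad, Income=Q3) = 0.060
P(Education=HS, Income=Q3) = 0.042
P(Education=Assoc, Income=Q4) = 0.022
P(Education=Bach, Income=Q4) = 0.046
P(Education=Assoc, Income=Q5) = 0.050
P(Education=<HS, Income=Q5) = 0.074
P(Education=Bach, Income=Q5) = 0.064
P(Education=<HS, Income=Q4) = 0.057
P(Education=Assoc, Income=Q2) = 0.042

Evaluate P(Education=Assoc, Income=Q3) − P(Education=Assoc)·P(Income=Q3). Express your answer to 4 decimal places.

-0.0117

P(Education=Assoc) = 0.042 + 0.019 + 0.022 + 0.050 = 0.133.
P(Income=Q3) = 0.050 + 0.042 + 0.019 + 0.060 + 0.060 = 0.231.
P(Education=Assoc, Income=Q3) − P(Education=Assoc)P(Income=Q3) = 0.019 − 0.133×0.231 = -0.0117.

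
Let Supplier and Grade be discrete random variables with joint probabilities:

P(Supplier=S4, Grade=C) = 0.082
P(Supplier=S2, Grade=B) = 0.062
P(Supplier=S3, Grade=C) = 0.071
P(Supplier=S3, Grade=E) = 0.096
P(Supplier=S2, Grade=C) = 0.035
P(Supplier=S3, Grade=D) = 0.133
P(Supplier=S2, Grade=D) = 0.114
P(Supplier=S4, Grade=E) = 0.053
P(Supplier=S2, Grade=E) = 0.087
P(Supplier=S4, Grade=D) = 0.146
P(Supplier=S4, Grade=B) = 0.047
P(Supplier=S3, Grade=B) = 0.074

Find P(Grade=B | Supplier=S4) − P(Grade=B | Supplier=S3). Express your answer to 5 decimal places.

P(Supplier=S4) = 0.047 + 0.082 + 0.146 + 0.053 = 0.328; P(Grade=B | Supplier=S4) = 0.047/0.328 = 0.143293.
P(Supplier=S3) = 0.074 + 0.071 + 0.133 + 0.096 = 0.374; P(Grade=B | Supplier=S3) = 0.074/0.374 = 0.197861.
Difference = -0.05457.

-0.05457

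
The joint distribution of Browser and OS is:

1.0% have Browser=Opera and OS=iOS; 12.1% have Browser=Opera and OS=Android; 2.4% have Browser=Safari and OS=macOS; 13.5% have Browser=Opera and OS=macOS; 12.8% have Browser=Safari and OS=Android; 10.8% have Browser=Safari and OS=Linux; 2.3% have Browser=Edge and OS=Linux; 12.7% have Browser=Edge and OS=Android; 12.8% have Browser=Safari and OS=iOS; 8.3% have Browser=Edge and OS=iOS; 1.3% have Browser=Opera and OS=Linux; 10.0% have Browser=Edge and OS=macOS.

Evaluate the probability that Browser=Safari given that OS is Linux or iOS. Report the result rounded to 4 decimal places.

P(OS=Linux) = 0.108 + 0.023 + 0.013 = 0.144.
P(OS=iOS) = 0.128 + 0.083 + 0.010 = 0.221.
P(OS ∈ {Linux, iOS}) = 0.144 + 0.221 = 0.365; P(Browser=Safari, OS ∈ {Linux, iOS}) = 0.108 + 0.128 = 0.236.
P(Browser=Safari | OS ∈ {Linux, iOS}) = 0.236/0.365 = 0.6466.

0.6466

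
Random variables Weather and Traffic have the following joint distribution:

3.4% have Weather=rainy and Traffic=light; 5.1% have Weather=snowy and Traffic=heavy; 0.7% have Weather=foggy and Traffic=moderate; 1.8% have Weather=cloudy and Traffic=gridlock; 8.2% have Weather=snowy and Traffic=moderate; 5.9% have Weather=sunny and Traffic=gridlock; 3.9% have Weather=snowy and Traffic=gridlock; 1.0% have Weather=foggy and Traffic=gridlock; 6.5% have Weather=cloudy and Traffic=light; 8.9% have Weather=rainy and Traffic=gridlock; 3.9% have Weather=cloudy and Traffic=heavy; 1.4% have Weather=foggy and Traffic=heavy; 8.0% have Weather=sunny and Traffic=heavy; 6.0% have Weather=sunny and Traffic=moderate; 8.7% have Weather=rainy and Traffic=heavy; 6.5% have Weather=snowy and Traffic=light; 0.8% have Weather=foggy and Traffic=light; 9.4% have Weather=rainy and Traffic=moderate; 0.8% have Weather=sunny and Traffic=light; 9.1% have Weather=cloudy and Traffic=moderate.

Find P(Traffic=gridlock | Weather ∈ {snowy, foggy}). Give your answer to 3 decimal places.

0.178

P(Weather=snowy) = 0.065 + 0.082 + 0.051 + 0.039 = 0.237.
P(Weather=foggy) = 0.008 + 0.007 + 0.014 + 0.010 = 0.039.
P(Weather ∈ {snowy, foggy}) = 0.237 + 0.039 = 0.276; P(Traffic=gridlock, Weather ∈ {snowy, foggy}) = 0.039 + 0.010 = 0.049.
P(Traffic=gridlock | Weather ∈ {snowy, foggy}) = 0.049/0.276 = 0.178.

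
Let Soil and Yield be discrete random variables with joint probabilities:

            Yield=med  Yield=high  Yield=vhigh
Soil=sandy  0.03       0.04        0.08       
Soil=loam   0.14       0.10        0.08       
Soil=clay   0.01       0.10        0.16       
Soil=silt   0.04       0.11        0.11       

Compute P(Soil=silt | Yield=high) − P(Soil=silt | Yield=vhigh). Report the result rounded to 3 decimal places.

0.058

P(Yield=high) = 0.04 + 0.10 + 0.10 + 0.11 = 0.35; P(Soil=silt | Yield=high) = 0.11/0.35 = 0.3143.
P(Yield=vhigh) = 0.08 + 0.08 + 0.16 + 0.11 = 0.43; P(Soil=silt | Yield=vhigh) = 0.11/0.43 = 0.2558.
Difference = 0.058.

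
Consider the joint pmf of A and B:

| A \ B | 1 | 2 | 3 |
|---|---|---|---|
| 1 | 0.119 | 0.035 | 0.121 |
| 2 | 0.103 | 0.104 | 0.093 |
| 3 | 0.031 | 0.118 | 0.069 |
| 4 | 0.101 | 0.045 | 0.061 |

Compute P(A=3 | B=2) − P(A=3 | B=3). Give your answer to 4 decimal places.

P(B=2) = 0.035 + 0.104 + 0.118 + 0.045 = 0.302; P(A=3 | B=2) = 0.118/0.302 = 0.39073.
P(B=3) = 0.121 + 0.093 + 0.069 + 0.061 = 0.344; P(A=3 | B=3) = 0.069/0.344 = 0.20058.
Difference = 0.1901.

0.1901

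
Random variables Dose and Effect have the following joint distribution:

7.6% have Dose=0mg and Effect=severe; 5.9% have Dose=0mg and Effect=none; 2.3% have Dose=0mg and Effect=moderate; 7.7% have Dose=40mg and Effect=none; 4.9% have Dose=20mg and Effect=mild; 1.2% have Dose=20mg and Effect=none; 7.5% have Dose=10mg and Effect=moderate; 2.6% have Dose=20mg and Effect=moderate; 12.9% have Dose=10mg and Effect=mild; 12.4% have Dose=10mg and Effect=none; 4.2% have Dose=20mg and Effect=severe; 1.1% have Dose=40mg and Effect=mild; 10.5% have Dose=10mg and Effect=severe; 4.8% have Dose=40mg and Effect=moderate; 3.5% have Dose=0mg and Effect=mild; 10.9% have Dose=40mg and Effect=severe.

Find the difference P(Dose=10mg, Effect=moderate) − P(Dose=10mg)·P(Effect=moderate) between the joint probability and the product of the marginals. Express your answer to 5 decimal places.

0.00052

P(Dose=10mg) = 0.124 + 0.129 + 0.075 + 0.105 = 0.433.
P(Effect=moderate) = 0.023 + 0.075 + 0.026 + 0.048 = 0.172.
P(Dose=10mg, Effect=moderate) − P(Dose=10mg)P(Effect=moderate) = 0.075 − 0.433×0.172 = 0.00052.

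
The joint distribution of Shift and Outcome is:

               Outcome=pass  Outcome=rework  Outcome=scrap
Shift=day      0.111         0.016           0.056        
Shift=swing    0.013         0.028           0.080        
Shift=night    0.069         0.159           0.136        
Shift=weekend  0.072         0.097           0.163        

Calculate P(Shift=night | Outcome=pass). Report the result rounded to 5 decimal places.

P(Outcome=pass) = 0.111 + 0.013 + 0.069 + 0.072 = 0.265.
P(Shift=night | Outcome=pass) = 0.069/0.265 = 0.26038.

0.26038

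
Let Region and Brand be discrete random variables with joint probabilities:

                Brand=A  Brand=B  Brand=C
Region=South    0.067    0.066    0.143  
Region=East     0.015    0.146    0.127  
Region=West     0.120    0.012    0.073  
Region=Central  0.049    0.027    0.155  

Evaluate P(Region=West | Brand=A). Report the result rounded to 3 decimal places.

0.478

P(Brand=A) = 0.067 + 0.015 + 0.120 + 0.049 = 0.251.
P(Region=West | Brand=A) = 0.120/0.251 = 0.478.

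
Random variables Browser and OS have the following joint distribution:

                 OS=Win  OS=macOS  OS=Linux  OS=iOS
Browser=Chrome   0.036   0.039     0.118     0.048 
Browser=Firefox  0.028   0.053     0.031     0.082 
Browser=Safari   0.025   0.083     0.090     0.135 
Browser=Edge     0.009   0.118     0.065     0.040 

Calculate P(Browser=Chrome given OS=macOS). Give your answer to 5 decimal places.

0.13311

P(OS=macOS) = 0.039 + 0.053 + 0.083 + 0.118 = 0.293.
P(Browser=Chrome | OS=macOS) = 0.039/0.293 = 0.13311.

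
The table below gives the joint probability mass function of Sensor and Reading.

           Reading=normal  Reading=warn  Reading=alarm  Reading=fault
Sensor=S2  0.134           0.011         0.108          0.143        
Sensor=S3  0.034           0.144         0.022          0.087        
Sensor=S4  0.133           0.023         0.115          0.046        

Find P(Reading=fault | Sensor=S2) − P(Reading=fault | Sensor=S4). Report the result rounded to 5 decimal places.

0.21600

P(Sensor=S2) = 0.134 + 0.011 + 0.108 + 0.143 = 0.396; P(Reading=fault | Sensor=S2) = 0.143/0.396 = 0.361111.
P(Sensor=S4) = 0.133 + 0.023 + 0.115 + 0.046 = 0.317; P(Reading=fault | Sensor=S4) = 0.046/0.317 = 0.145110.
Difference = 0.21600.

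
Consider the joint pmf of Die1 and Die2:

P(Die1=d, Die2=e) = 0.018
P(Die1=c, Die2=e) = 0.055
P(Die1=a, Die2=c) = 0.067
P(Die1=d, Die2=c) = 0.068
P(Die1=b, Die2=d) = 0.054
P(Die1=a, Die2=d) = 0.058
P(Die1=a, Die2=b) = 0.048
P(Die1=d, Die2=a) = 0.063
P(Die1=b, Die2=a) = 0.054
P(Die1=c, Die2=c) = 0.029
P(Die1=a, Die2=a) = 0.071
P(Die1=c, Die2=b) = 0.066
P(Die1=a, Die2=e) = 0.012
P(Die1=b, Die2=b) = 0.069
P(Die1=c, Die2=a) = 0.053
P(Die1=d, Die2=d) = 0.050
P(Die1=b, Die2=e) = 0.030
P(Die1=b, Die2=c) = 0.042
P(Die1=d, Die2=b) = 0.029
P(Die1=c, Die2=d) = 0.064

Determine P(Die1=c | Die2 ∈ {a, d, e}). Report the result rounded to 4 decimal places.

P(Die2=a) = 0.071 + 0.054 + 0.053 + 0.063 = 0.241.
P(Die2=d) = 0.058 + 0.054 + 0.064 + 0.050 = 0.226.
P(Die2=e) = 0.012 + 0.030 + 0.055 + 0.018 = 0.115.
P(Die2 ∈ {a, d, e}) = 0.241 + 0.226 + 0.115 = 0.582; P(Die1=c, Die2 ∈ {a, d, e}) = 0.053 + 0.064 + 0.055 = 0.172.
P(Die1=c | Die2 ∈ {a, d, e}) = 0.172/0.582 = 0.2955.

0.2955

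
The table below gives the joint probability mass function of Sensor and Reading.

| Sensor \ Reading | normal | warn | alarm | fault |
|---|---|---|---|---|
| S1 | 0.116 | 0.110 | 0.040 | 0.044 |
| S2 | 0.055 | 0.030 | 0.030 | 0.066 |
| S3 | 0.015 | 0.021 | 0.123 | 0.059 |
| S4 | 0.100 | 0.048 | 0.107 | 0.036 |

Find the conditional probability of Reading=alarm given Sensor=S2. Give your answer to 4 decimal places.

0.1657

P(Sensor=S2) = 0.055 + 0.030 + 0.030 + 0.066 = 0.181.
P(Reading=alarm | Sensor=S2) = 0.030/0.181 = 0.1657.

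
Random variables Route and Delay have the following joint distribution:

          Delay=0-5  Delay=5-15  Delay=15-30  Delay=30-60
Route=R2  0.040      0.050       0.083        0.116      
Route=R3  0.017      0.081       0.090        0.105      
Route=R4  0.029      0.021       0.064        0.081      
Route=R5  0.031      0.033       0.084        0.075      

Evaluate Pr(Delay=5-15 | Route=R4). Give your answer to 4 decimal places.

P(Route=R4) = 0.029 + 0.021 + 0.064 + 0.081 = 0.195.
P(Delay=5-15 | Route=R4) = 0.021/0.195 = 0.1077.

0.1077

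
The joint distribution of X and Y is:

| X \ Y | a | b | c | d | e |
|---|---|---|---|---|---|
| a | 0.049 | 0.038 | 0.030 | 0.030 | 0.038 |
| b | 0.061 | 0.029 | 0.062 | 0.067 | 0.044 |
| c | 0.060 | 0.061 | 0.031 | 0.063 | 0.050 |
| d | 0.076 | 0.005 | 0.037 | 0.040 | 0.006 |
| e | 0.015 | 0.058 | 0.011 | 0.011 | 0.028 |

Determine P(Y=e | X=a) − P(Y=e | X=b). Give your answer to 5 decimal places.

P(X=a) = 0.049 + 0.038 + 0.030 + 0.030 + 0.038 = 0.185; P(Y=e | X=a) = 0.038/0.185 = 0.205405.
P(X=b) = 0.061 + 0.029 + 0.062 + 0.067 + 0.044 = 0.263; P(Y=e | X=b) = 0.044/0.263 = 0.167300.
Difference = 0.03811.

0.03811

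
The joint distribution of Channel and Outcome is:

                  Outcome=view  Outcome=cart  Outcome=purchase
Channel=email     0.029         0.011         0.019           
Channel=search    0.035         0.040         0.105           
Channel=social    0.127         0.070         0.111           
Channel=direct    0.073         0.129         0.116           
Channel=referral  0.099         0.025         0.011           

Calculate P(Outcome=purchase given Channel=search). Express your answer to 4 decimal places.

0.5833

P(Channel=search) = 0.035 + 0.040 + 0.105 = 0.180.
P(Outcome=purchase | Channel=search) = 0.105/0.180 = 0.5833.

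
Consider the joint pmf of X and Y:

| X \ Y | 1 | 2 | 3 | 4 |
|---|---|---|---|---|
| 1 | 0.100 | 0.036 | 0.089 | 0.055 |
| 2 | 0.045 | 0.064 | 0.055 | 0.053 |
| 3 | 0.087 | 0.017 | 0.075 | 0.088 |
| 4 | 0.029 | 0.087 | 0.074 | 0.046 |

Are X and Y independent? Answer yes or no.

P(X=4) = 0.236 and P(Y=2) = 0.204, so their product is 0.04814, but P(X=4, Y=2) = 0.087. Since these differ, X and Y are not independent.

no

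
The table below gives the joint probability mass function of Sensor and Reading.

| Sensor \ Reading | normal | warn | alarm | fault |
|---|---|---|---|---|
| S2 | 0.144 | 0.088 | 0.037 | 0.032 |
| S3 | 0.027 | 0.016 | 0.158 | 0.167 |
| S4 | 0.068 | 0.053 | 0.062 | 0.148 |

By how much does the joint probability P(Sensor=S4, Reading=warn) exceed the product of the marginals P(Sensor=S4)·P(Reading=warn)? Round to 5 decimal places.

0.00103

P(Sensor=S4) = 0.068 + 0.053 + 0.062 + 0.148 = 0.331.
P(Reading=warn) = 0.088 + 0.016 + 0.053 = 0.157.
P(Sensor=S4, Reading=warn) − P(Sensor=S4)P(Reading=warn) = 0.053 − 0.331×0.157 = 0.00103.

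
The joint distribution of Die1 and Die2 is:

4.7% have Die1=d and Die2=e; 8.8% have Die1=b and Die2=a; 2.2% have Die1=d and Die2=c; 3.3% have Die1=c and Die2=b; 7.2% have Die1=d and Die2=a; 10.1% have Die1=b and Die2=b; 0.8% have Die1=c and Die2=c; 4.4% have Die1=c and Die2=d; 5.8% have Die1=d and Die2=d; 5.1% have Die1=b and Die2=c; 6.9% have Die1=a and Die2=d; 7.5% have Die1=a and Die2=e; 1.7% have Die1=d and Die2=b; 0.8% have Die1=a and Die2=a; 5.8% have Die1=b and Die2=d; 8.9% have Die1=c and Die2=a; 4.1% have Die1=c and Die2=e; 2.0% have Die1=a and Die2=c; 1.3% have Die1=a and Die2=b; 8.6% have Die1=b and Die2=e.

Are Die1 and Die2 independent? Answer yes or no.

no

P(Die1=a) = 0.185 and P(Die2=a) = 0.257, so their product is 0.04755, but P(Die1=a, Die2=a) = 0.008. Since these differ, Die1 and Die2 are not independent.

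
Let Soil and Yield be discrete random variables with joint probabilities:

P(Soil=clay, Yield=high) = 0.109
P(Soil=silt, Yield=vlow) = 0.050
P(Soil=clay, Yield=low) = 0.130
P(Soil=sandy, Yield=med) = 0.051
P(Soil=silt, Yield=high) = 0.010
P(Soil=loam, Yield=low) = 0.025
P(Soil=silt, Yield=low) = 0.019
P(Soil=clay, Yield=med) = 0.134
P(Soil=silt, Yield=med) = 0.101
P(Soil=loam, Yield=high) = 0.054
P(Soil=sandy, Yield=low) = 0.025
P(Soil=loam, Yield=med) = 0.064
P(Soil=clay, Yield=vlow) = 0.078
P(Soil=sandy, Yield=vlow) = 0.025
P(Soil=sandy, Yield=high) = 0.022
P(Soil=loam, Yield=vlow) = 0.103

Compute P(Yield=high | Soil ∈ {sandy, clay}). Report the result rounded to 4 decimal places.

0.2282

P(Soil=sandy) = 0.025 + 0.025 + 0.051 + 0.022 = 0.123.
P(Soil=clay) = 0.078 + 0.130 + 0.134 + 0.109 = 0.451.
P(Soil ∈ {sandy, clay}) = 0.123 + 0.451 = 0.574; P(Yield=high, Soil ∈ {sandy, clay}) = 0.022 + 0.109 = 0.131.
P(Yield=high | Soil ∈ {sandy, clay}) = 0.131/0.574 = 0.2282.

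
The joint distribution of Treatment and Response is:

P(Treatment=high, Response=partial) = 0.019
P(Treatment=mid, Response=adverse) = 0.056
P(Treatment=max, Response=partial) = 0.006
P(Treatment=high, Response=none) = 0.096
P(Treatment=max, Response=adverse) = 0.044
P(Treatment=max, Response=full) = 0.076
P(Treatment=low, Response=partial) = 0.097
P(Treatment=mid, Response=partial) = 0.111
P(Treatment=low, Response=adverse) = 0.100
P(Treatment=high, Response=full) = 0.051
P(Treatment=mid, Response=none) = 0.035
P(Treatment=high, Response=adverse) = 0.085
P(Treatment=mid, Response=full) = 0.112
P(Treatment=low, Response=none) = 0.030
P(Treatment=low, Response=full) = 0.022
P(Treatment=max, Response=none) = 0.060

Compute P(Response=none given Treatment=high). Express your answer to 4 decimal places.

P(Treatment=high) = 0.096 + 0.019 + 0.051 + 0.085 = 0.251.
P(Response=none | Treatment=high) = 0.096/0.251 = 0.3825.

0.3825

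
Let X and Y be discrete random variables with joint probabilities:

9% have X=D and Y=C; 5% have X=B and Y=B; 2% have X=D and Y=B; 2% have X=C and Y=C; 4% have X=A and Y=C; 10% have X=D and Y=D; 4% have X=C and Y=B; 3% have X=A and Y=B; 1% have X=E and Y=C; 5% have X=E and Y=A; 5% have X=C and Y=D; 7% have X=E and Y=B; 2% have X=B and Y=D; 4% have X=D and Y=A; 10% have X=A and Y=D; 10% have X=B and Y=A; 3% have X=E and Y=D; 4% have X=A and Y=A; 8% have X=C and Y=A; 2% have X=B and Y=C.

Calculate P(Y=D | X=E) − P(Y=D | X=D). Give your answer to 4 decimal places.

-0.2125

P(X=E) = 0.05 + 0.07 + 0.01 + 0.03 = 0.16; P(Y=D | X=E) = 0.03/0.16 = 0.18750.
P(X=D) = 0.04 + 0.02 + 0.09 + 0.10 = 0.25; P(Y=D | X=D) = 0.10/0.25 = 0.40000.
Difference = -0.2125.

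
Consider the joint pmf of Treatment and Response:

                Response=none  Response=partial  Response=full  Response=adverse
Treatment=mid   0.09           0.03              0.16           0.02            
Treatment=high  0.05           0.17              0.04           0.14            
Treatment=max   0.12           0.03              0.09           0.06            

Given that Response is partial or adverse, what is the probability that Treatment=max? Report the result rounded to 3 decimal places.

0.200

P(Response=partial) = 0.03 + 0.17 + 0.03 = 0.23.
P(Response=adverse) = 0.02 + 0.14 + 0.06 = 0.22.
P(Response ∈ {partial, adverse}) = 0.23 + 0.22 = 0.45; P(Treatment=max, Response ∈ {partial, adverse}) = 0.03 + 0.06 = 0.09.
P(Treatment=max | Response ∈ {partial, adverse}) = 0.09/0.45 = 0.200.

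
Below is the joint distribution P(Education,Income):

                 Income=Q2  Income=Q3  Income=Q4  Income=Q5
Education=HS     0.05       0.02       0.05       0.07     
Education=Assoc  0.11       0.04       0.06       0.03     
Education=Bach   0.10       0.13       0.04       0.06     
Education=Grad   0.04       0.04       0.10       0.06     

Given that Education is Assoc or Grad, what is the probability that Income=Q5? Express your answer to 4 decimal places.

0.1875

P(Education=Assoc) = 0.11 + 0.04 + 0.06 + 0.03 = 0.24.
P(Education=Grad) = 0.04 + 0.04 + 0.10 + 0.06 = 0.24.
P(Education ∈ {Assoc, Grad}) = 0.24 + 0.24 = 0.48; P(Income=Q5, Education ∈ {Assoc, Grad}) = 0.03 + 0.06 = 0.09.
P(Income=Q5 | Education ∈ {Assoc, Grad}) = 0.09/0.48 = 0.1875.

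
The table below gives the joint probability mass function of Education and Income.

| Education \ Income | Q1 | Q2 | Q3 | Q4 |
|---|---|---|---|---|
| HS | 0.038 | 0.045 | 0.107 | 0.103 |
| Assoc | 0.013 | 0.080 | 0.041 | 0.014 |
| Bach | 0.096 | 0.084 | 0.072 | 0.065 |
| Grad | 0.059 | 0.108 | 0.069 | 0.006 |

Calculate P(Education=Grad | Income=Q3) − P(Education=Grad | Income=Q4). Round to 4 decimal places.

0.2068

P(Income=Q3) = 0.107 + 0.041 + 0.072 + 0.069 = 0.289; P(Education=Grad | Income=Q3) = 0.069/0.289 = 0.23875.
P(Income=Q4) = 0.103 + 0.014 + 0.065 + 0.006 = 0.188; P(Education=Grad | Income=Q4) = 0.006/0.188 = 0.03191.
Difference = 0.2068.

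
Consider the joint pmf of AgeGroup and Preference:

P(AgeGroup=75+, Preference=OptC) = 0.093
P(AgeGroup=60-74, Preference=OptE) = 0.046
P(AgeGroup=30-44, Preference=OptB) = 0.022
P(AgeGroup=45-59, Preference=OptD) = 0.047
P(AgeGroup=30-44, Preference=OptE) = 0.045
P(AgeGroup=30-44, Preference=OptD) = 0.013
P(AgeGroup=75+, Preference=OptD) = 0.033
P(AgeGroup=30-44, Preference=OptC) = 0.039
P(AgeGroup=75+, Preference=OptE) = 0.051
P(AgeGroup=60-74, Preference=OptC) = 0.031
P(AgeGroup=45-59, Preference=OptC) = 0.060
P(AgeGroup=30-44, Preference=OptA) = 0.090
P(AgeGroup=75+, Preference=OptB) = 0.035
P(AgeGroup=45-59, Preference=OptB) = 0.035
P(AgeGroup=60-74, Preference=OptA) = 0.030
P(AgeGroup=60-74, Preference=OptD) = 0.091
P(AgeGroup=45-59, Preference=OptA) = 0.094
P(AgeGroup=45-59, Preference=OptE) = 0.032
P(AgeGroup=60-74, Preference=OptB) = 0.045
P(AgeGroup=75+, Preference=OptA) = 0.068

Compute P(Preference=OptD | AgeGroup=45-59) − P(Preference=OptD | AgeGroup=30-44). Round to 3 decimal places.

0.113

P(AgeGroup=45-59) = 0.094 + 0.035 + 0.060 + 0.047 + 0.032 = 0.268; P(Preference=OptD | AgeGroup=45-59) = 0.047/0.268 = 0.1754.
P(AgeGroup=30-44) = 0.090 + 0.022 + 0.039 + 0.013 + 0.045 = 0.209; P(Preference=OptD | AgeGroup=30-44) = 0.013/0.209 = 0.0622.
Difference = 0.113.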